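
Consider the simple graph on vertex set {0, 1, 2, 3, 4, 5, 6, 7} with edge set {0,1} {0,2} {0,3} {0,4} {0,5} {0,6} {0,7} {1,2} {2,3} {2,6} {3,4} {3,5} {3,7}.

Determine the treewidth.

A width-2 tree decomposition is:
Bags: B1 = {0, 1, 2}  B2 = {0, 2, 3}  B3 = {0, 3, 5}  B4 = {0, 3, 4}  B5 = {0, 2, 6}  B6 = {0, 3, 7}
Tree: B1–B2, B2–B3, B3–B4, B1–B5, B3–B6
The largest bag has 3 vertices, giving width 2; this decomposition certifies tw(G) ≤ 2. On the other hand G contains the 3-clique {0, 1, 2}. A clique must lie in a single bag of any decomposition, so no decomposition can have width below 2. Hence tw(G) = 2 exactly.

2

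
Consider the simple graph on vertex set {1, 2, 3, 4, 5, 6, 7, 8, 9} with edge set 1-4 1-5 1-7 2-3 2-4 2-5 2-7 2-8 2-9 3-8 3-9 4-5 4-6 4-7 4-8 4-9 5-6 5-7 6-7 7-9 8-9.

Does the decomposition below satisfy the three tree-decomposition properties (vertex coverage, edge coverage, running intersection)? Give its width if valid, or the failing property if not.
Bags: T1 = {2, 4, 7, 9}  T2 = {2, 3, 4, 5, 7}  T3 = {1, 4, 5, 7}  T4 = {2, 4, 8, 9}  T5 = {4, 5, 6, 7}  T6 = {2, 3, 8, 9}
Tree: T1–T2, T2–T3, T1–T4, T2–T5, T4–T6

No — bags containing vertex 3 are not connected in the tree.

A tree decomposition must satisfy three properties: every vertex lies in some bag; for every edge, both endpoints lie together in some bag; and for every vertex, the bags containing it form a connected subtree. Here bags containing vertex 3 are not connected in the tree, so the decomposition is invalid.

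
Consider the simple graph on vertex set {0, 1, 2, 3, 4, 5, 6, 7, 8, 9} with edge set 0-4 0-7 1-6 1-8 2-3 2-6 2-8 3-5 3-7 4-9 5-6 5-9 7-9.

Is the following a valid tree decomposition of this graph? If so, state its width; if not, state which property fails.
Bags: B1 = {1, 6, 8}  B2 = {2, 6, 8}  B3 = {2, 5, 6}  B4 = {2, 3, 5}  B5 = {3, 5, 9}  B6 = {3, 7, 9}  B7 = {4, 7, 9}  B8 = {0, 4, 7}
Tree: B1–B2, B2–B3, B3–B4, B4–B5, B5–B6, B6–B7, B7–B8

Yes; width 2.

Vertex coverage: the bags together contain {0, 1, 2, 3, 4, 5, 6, 7, 8, 9}, the full vertex set. Edge coverage: each edge of G has both endpoints in at least one bag. Running intersection: for every vertex, the bags containing it form a connected subtree. All three properties hold, so this is a valid tree decomposition of width max|bag| − 1 = 2, and hence tw(G) ≤ 2.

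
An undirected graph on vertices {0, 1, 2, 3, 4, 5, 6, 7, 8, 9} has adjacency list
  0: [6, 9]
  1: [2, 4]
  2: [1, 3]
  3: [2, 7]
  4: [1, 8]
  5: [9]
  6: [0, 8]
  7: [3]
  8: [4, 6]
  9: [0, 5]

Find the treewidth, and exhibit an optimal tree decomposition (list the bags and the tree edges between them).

Treewidth 1.
Bags: B1 = {5, 9}  B2 = {0, 9}  B3 = {0, 6}  B4 = {6, 8}  B5 = {4, 8}  B6 = {1, 4}  B7 = {1, 2}  B8 = {2, 3}  B9 = {3, 7}
Tree: B1–B2, B2–B3, B3–B4, B4–B5, B5–B6, B6–B7, B7–B8, B8–B9

Each bag holds 2 vertices, so the decomposition has width 1, which upper-bounds the treewidth. Any graph with an edge has treewidth ≥ 1, and G has the edge 5–9. Combining the bounds, tw(G) = 1.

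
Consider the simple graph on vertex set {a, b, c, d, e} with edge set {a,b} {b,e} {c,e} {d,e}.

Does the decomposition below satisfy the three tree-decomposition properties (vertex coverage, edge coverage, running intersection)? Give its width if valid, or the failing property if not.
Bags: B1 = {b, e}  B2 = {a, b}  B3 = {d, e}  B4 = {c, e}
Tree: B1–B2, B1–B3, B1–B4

Checking the three conditions: (i) the bags cover all of {a, b, c, d, e}; (ii) for each edge, some bag contains both endpoints; (iii) the bags containing any fixed vertex form a subtree. All hold, so the decomposition is valid with width 2 − 1 = 1.

Yes; width 1.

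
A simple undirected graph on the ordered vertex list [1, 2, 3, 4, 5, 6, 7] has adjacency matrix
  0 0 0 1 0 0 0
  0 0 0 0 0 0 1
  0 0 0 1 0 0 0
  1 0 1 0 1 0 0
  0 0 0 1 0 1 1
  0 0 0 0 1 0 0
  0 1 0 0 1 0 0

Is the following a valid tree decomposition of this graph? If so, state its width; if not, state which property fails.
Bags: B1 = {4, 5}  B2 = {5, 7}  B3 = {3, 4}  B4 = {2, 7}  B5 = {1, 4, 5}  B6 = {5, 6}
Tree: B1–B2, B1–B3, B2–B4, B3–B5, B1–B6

No — bags containing vertex 5 are not connected in the tree.

A tree decomposition must satisfy three properties: every vertex lies in some bag; for every edge, both endpoints lie together in some bag; and for every vertex, the bags containing it form a connected subtree. Here bags containing vertex 5 are not connected in the tree, so the decomposition is invalid.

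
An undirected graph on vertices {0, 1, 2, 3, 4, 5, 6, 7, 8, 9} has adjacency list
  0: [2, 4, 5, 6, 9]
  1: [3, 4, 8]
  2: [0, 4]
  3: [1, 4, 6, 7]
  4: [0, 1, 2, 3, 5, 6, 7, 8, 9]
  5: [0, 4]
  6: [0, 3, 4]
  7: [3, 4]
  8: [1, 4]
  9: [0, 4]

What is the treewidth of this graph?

2

A width-2 tree decomposition is:
Bags: B1 = {0, 4, 9}  B2 = {0, 4, 6}  B3 = {0, 4, 5}  B4 = {3, 4, 6}  B5 = {1, 3, 4}  B6 = {0, 2, 4}  B7 = {3, 4, 7}  B8 = {1, 4, 8}
Tree: B1–B2, B1–B3, B2–B4, B4–B5, B3–B6, B5–B7, B5–B8
Every bag has size at most 3, so the width is 3 − 1 = 2 and tw(G) ≤ 2. On the other hand G contains the 3-clique {0, 4, 9}. A clique must lie in a single bag of any decomposition, so no decomposition can have width below 2. Hence tw(G) = 2 exactly.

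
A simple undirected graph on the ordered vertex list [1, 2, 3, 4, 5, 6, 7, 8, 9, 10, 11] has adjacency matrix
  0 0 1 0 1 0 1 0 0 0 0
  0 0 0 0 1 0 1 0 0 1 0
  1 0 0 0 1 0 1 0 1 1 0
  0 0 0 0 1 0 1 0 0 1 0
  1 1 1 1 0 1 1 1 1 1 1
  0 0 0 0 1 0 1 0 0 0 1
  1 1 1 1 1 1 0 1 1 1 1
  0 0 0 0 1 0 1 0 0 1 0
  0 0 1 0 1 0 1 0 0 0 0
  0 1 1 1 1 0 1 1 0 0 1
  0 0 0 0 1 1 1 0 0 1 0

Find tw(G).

A width-3 tree decomposition is:
Bags: B1 = {2, 5, 7, 10}  B2 = {5, 7, 8, 10}  B3 = {3, 5, 7, 10}  B4 = {4, 5, 7, 10}  B5 = {3, 5, 7, 9}  B6 = {1, 3, 5, 7}  B7 = {5, 7, 10, 11}  B8 = {5, 6, 7, 11}
Tree: B1–B2, B2–B3, B1–B4, B3–B5, B3–B6, B4–B7, B7–B8
Each bag holds 4 vertices, so the decomposition has width 3, which upper-bounds the treewidth. On the other hand G contains the 4-clique {1, 3, 5, 7}. A clique must lie in a single bag of any decomposition, so no decomposition can have width below 3. The upper and lower bounds meet at 3, so that is the treewidth.

3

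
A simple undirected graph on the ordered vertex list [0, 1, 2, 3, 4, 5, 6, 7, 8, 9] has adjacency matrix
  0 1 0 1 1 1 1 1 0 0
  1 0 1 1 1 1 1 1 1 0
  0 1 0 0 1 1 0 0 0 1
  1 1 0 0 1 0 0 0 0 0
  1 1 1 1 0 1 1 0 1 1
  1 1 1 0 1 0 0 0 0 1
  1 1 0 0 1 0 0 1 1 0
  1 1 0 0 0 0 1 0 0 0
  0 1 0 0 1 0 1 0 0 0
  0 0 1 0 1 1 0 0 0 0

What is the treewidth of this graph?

3

A width-3 tree decomposition is:
Bags: B1 = {0, 1, 4, 5}  B2 = {0, 1, 4, 6}  B3 = {0, 1, 3, 4}  B4 = {0, 1, 6, 7}  B5 = {1, 4, 6, 8}  B6 = {1, 2, 4, 5}  B7 = {2, 4, 5, 9}
Tree: B1–B2, B1–B3, B2–B4, B2–B5, B1–B6, B6–B7
Every bag has size at most 4, so the width is 4 − 1 = 3 and tw(G) ≤ 3. For the lower bound, the 4 vertices {0, 1, 3, 4} are pairwise adjacent, and any tree decomposition puts a clique entirely inside one bag — forcing width ≥ 3. Hence tw(G) = 3 exactly.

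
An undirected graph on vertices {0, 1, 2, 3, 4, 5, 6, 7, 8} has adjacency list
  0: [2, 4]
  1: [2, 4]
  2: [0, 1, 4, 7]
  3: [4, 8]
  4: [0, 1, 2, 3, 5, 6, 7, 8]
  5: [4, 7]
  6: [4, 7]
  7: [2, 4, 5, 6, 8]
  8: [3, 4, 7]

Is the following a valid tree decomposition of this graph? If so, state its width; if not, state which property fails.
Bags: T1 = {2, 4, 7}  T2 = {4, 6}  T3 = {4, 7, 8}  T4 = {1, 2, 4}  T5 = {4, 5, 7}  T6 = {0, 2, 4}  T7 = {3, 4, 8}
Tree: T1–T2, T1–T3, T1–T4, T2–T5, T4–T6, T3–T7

No — edge (7,6) lies in no bag.

A tree decomposition must satisfy three properties: every vertex lies in some bag; for every edge, both endpoints lie together in some bag; and for every vertex, the bags containing it form a connected subtree. Here edge (7,6) lies in no bag, so the decomposition is invalid.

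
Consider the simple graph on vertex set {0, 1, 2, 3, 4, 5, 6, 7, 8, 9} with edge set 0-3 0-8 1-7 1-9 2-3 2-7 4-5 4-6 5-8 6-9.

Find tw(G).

2

A width-2 tree decomposition is:
Bags: B1 = {0, 5, 8}  B2 = {0, 3, 5}  B3 = {2, 3, 5}  B4 = {2, 5, 7}  B5 = {1, 5, 7}  B6 = {1, 5, 9}  B7 = {5, 6, 9}  B8 = {4, 5, 6}
Tree: B1–B2, B2–B3, B3–B4, B4–B5, B5–B6, B6–B7, B7–B8
Every bag has size at most 3, so the width is 3 − 1 = 2 and tw(G) ≤ 2. The edges 5–8–0–3–2–7–1–9–6–4–5 form a cycle, so G is not a tree and its treewidth is at least 2. Therefore the treewidth is 2.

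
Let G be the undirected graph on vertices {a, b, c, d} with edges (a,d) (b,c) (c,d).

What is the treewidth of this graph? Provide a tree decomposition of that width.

Treewidth 1.
One optimal decomposition is:
Bags: B1 = {b, c}  B2 = {c, d}  B3 = {a, d}
Tree: B1–B2, B2–B3

Each bag holds 2 vertices, so the decomposition has width 1, which upper-bounds the treewidth. G has an edge, so its treewidth is at least 1. The upper and lower bounds meet at 1, so that is the treewidth.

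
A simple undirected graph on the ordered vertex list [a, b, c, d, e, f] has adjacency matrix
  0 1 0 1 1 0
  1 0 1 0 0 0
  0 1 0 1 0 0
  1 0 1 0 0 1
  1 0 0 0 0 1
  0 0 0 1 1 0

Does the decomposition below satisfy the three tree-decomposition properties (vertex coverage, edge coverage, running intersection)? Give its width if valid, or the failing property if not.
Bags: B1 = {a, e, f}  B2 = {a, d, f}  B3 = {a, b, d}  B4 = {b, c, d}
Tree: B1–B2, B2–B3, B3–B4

Yes; width 2.

Checking the three conditions: (i) the bags cover all of {a, b, c, d, e, f}; (ii) for each edge, some bag contains both endpoints; (iii) the bags containing any fixed vertex form a subtree. All hold, so the decomposition is valid with width 3 − 1 = 2.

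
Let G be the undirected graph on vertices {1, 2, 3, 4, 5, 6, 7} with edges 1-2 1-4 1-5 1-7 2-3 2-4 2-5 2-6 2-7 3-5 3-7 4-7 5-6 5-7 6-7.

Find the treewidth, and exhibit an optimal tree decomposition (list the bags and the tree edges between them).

Treewidth 3.
Bags: B1 = {1, 2, 5, 7}  B2 = {2, 5, 6, 7}  B3 = {2, 3, 5, 7}  B4 = {1, 2, 4, 7}
Tree: B1–B2, B2–B3, B1–B4

Each bag holds 4 vertices, so the decomposition has width 3, which upper-bounds the treewidth. For the lower bound, the 4 vertices {1, 2, 4, 7} are pairwise adjacent, and any tree decomposition puts a clique entirely inside one bag — forcing width ≥ 3. Hence tw(G) = 3 exactly.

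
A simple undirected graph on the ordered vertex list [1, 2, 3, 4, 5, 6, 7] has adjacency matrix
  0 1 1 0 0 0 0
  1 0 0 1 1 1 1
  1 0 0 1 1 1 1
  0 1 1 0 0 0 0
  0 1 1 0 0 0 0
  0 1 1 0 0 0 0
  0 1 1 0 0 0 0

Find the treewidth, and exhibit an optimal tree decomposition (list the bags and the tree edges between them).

Each bag holds 3 vertices, so the decomposition has width 2, which upper-bounds the treewidth. Since 2–1–3–5–2 is a cycle in G, G is not acyclic. Forests are exactly the graphs of treewidth ≤ 1, so tw(G) ≥ 2. Combining the bounds, tw(G) = 2.

Treewidth 2.
One such decomposition:
Bags: B1 = {1, 2, 3}  B2 = {2, 3, 5}  B3 = {2, 3, 7}  B4 = {2, 3, 6}  B5 = {2, 3, 4}
Tree: B1–B2, B2–B3, B3–B4, B4–B5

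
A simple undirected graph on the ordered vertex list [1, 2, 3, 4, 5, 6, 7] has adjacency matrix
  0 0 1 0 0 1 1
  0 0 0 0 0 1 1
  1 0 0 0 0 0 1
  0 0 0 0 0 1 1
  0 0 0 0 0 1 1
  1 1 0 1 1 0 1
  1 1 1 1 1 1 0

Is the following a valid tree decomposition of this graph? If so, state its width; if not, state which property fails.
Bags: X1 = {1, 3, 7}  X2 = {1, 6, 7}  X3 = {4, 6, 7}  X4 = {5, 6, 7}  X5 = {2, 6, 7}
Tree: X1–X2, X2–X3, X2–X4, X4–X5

Yes; width 2.

Checking the three conditions: (i) the bags cover all of {1, 2, 3, 4, 5, 6, 7}; (ii) for each edge, some bag contains both endpoints; (iii) the bags containing any fixed vertex form a subtree. All hold, so the decomposition is valid with width 3 − 1 = 2.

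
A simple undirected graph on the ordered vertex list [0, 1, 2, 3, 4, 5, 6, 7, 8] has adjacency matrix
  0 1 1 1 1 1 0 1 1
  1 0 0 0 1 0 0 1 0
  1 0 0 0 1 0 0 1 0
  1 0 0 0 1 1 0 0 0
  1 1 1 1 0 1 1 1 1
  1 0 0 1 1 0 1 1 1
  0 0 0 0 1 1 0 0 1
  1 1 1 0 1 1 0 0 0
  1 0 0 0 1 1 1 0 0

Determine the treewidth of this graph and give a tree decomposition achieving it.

The largest bag has 4 vertices, giving width 3; this decomposition certifies tw(G) ≤ 3. Conversely, {0, 1, 4, 7} is a clique of size 4, and the vertices of any clique must share a bag in every tree decomposition; so some bag has ≥ 4 vertices and tw(G) ≥ 3. Hence tw(G) = 3 exactly.

Treewidth 3.
One such decomposition:
Bags: B1 = {0, 2, 4, 7}  B2 = {0, 4, 5, 7}  B3 = {0, 4, 5, 8}  B4 = {4, 5, 6, 8}  B5 = {0, 1, 4, 7}  B6 = {0, 3, 4, 5}
Tree: B1–B2, B2–B3, B3–B4, B2–B5, B2–B6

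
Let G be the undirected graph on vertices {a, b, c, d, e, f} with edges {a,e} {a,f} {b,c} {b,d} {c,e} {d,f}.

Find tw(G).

A width-2 tree decomposition is:
Bags: B1 = {a, e, f}  B2 = {c, e, f}  B3 = {b, c, f}  B4 = {b, d, f}
Tree: B1–B2, B2–B3, B3–B4
Every bag has size at most 3, so the width is 3 − 1 = 2 and tw(G) ≤ 2. Since f–a–e–c–b–d–f is a cycle in G, G is not acyclic. Forests are exactly the graphs of treewidth ≤ 1, so tw(G) ≥ 2. Therefore the treewidth is 2.

2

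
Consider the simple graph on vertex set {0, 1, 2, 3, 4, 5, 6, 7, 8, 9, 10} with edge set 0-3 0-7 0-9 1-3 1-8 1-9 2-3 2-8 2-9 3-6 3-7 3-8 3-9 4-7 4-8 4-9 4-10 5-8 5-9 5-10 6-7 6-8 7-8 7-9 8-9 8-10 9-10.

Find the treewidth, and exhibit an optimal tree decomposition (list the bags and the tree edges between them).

Treewidth 3.
One such decomposition:
Bags: B1 = {0, 3, 7, 9}  B2 = {3, 7, 8, 9}  B3 = {1, 3, 8, 9}  B4 = {4, 7, 8, 9}  B5 = {2, 3, 8, 9}  B6 = {3, 6, 7, 8}  B7 = {4, 8, 9, 10}  B8 = {5, 8, 9, 10}
Tree: B1–B2, B2–B3, B2–B4, B3–B5, B2–B6, B4–B7, B7–B8

Each bag holds 4 vertices, so the decomposition has width 3, which upper-bounds the treewidth. On the other hand G contains the 4-clique {0, 3, 7, 9}. A clique must lie in a single bag of any decomposition, so no decomposition can have width below 3. Hence tw(G) = 3 exactly.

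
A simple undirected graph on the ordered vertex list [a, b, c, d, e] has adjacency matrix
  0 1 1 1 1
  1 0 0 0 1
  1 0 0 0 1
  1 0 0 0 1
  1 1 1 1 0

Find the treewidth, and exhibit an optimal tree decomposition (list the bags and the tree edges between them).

The largest bag has 3 vertices, giving width 2; this decomposition certifies tw(G) ≤ 2. On the other hand G contains the 3-clique {a, d, e}. A clique must lie in a single bag of any decomposition, so no decomposition can have width below 2. Therefore the treewidth is 2.

Treewidth 2.
Bags: B1 = {a, b, e}  B2 = {a, d, e}  B3 = {a, c, e}
Tree: B1–B2, B2–B3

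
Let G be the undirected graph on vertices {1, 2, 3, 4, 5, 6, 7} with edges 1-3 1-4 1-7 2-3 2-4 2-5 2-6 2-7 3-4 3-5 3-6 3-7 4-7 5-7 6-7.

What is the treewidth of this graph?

A width-3 tree decomposition is:
Bags: B1 = {2, 3, 5, 7}  B2 = {2, 3, 6, 7}  B3 = {2, 3, 4, 7}  B4 = {1, 3, 4, 7}
Tree: B1–B2, B1–B3, B3–B4
Every bag has size at most 4, so the width is 4 − 1 = 3 and tw(G) ≤ 3. For the lower bound, the 4 vertices {1, 3, 4, 7} are pairwise adjacent, and any tree decomposition puts a clique entirely inside one bag — forcing width ≥ 3. Hence tw(G) = 3 exactly.

3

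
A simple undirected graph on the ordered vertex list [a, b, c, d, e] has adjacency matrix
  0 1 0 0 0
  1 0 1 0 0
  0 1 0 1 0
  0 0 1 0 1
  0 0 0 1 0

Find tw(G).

1

A width-1 tree decomposition is:
Bags: B1 = {a, b}  B2 = {b, c}  B3 = {c, d}  B4 = {d, e}
Tree: B1–B2, B2–B3, B3–B4
Each bag holds 2 vertices, so the decomposition has width 1, which upper-bounds the treewidth. Since G has at least one edge (e.g. a–b), it is not an edgeless graph, so tw(G) ≥ 1. Hence tw(G) = 1 exactly.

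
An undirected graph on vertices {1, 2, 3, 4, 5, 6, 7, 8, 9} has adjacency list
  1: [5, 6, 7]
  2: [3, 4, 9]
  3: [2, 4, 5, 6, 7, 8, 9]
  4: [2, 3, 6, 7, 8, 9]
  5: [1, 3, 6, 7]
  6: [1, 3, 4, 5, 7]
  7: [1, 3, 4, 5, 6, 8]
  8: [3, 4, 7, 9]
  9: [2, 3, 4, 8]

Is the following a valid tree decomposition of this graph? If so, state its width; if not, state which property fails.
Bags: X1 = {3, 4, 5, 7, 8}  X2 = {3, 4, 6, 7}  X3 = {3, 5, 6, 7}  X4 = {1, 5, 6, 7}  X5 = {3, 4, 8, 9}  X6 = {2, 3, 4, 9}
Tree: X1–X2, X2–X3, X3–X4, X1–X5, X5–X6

A tree decomposition must satisfy three properties: every vertex lies in some bag; for every edge, both endpoints lie together in some bag; and for every vertex, the bags containing it form a connected subtree. Here bags containing vertex 5 are not connected in the tree, so the decomposition is invalid.

No — bags containing vertex 5 are not connected in the tree.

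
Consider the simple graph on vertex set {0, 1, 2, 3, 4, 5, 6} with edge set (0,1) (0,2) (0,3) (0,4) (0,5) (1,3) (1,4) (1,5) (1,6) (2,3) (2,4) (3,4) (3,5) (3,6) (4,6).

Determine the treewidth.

3

A width-3 tree decomposition is:
Bags: B1 = {0, 1, 3, 4}  B2 = {0, 1, 3, 5}  B3 = {1, 3, 4, 6}  B4 = {0, 2, 3, 4}
Tree: B1–B2, B1–B3, B1–B4
The largest bag has 4 vertices, giving width 3; this decomposition certifies tw(G) ≤ 3. For the lower bound, the 4 vertices {0, 1, 3, 4} are pairwise adjacent, and any tree decomposition puts a clique entirely inside one bag — forcing width ≥ 3. Therefore the treewidth is 3.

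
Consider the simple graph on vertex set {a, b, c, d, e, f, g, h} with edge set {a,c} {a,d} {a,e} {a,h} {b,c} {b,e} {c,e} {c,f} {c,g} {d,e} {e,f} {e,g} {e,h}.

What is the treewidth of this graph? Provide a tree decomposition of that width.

Treewidth 2.
One such decomposition:
Bags: B1 = {c, e, g}  B2 = {a, c, e}  B3 = {b, c, e}  B4 = {a, e, h}  B5 = {c, e, f}  B6 = {a, d, e}
Tree: B1–B2, B2–B3, B2–B4, B1–B5, B4–B6

Each bag holds 3 vertices, so the decomposition has width 2, which upper-bounds the treewidth. On the other hand G contains the 3-clique {a, d, e}. A clique must lie in a single bag of any decomposition, so no decomposition can have width below 2. Hence tw(G) = 2 exactly.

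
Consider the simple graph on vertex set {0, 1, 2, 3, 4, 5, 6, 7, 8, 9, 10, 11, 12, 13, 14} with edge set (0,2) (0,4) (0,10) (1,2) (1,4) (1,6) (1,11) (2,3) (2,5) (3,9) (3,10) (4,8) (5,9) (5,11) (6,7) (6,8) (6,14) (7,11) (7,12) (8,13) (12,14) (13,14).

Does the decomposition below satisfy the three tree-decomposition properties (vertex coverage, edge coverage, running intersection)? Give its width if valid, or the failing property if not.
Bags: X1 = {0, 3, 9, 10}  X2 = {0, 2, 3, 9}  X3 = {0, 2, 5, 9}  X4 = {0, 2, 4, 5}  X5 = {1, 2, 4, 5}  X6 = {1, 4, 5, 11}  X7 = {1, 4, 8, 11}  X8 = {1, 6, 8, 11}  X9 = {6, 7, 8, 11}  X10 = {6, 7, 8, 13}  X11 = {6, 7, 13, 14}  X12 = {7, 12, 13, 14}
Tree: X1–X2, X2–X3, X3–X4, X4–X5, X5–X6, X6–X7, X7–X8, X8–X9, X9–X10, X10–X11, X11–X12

Yes; width 3.

Vertex coverage: the bags together contain {0, 1, 2, 3, 4, 5, 6, 7, 8, 9, 10, 11, 12, 13, 14}, the full vertex set. Edge coverage: each edge of G has both endpoints in at least one bag. Running intersection: for every vertex, the bags containing it form a connected subtree. All three properties hold, so this is a valid tree decomposition of width max|bag| − 1 = 3, and hence tw(G) ≤ 3.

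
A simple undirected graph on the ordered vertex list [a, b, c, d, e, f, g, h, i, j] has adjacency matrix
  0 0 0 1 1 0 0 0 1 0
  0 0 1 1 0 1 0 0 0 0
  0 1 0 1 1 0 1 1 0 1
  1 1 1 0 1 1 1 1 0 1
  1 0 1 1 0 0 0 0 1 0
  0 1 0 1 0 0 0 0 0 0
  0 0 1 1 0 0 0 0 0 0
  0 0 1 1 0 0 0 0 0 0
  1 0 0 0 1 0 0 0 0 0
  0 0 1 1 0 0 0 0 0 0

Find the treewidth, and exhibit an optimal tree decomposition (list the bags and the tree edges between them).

Each bag holds 3 vertices, so the decomposition has width 2, which upper-bounds the treewidth. For the lower bound, the 3 vertices {a, d, e} are pairwise adjacent, and any tree decomposition puts a clique entirely inside one bag — forcing width ≥ 2. Combining the bounds, tw(G) = 2.

Treewidth 2.
One optimal decomposition is:
Bags: B1 = {c, d, g}  B2 = {c, d, e}  B3 = {b, c, d}  B4 = {c, d, j}  B5 = {a, d, e}  B6 = {a, e, i}  B7 = {b, d, f}  B8 = {c, d, h}
Tree: B1–B2, B1–B3, B2–B4, B2–B5, B5–B6, B3–B7, B2–B8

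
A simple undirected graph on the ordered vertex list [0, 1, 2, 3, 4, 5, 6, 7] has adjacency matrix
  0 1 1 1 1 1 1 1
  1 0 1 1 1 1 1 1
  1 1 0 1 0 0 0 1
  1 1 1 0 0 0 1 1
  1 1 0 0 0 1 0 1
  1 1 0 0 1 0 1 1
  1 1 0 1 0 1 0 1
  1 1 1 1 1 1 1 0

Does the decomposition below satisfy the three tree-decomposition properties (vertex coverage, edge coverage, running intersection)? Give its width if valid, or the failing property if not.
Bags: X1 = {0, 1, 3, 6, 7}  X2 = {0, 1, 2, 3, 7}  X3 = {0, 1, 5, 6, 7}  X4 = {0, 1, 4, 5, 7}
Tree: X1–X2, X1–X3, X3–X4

Yes; width 4.

Vertex coverage: the bags together contain {0, 1, 2, 3, 4, 5, 6, 7}, the full vertex set. Edge coverage: each edge of G has both endpoints in at least one bag. Running intersection: for every vertex, the bags containing it form a connected subtree. All three properties hold, so this is a valid tree decomposition of width max|bag| − 1 = 4, and hence tw(G) ≤ 4.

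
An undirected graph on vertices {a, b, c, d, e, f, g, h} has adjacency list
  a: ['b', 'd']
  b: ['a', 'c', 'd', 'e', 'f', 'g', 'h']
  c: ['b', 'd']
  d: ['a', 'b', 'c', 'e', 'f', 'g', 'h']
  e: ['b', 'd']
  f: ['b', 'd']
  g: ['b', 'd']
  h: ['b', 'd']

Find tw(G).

2

A width-2 tree decomposition is:
Bags: B1 = {b, d, g}  B2 = {a, b, d}  B3 = {b, d, f}  B4 = {b, c, d}  B5 = {b, d, h}  B6 = {b, d, e}
Tree: B1–B2, B1–B3, B2–B4, B1–B5, B3–B6
Each bag holds 3 vertices, so the decomposition has width 2, which upper-bounds the treewidth. Conversely, {b, d, f} is a clique of size 3, and the vertices of any clique must share a bag in every tree decomposition; so some bag has ≥ 3 vertices and tw(G) ≥ 2. Combining the bounds, tw(G) = 2.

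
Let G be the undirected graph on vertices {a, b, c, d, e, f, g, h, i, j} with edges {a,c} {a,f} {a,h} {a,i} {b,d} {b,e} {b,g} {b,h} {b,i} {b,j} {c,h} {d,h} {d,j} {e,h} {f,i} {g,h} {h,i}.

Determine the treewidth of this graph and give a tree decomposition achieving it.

The largest bag has 3 vertices, giving width 2; this decomposition certifies tw(G) ≤ 2. Conversely, {b, d, j} is a clique of size 3, and the vertices of any clique must share a bag in every tree decomposition; so some bag has ≥ 3 vertices and tw(G) ≥ 2. The upper and lower bounds meet at 2, so that is the treewidth.

Treewidth 2.
One optimal decomposition is:
Bags: B1 = {b, g, h}  B2 = {b, h, i}  B3 = {a, h, i}  B4 = {b, d, h}  B5 = {a, c, h}  B6 = {a, f, i}  B7 = {b, d, j}  B8 = {b, e, h}
Tree: B1–B2, B2–B3, B1–B4, B3–B5, B3–B6, B4–B7, B4–B8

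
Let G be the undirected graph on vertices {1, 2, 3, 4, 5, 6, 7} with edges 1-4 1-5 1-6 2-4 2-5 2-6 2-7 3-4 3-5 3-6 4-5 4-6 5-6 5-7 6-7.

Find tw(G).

A width-3 tree decomposition is:
Bags: B1 = {2, 4, 5, 6}  B2 = {3, 4, 5, 6}  B3 = {2, 5, 6, 7}  B4 = {1, 4, 5, 6}
Tree: B1–B2, B1–B3, B1–B4
Each bag holds 4 vertices, so the decomposition has width 3, which upper-bounds the treewidth. For the lower bound, the 4 vertices {1, 4, 5, 6} are pairwise adjacent, and any tree decomposition puts a clique entirely inside one bag — forcing width ≥ 3. Therefore the treewidth is 3.

3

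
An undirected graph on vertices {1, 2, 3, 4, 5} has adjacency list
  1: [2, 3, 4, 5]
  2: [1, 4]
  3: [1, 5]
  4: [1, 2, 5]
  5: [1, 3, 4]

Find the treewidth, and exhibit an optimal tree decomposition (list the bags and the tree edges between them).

The largest bag has 3 vertices, giving width 2; this decomposition certifies tw(G) ≤ 2. On the other hand G contains the 3-clique {1, 3, 5}. A clique must lie in a single bag of any decomposition, so no decomposition can have width below 2. The upper and lower bounds meet at 2, so that is the treewidth.

Treewidth 2.
One such decomposition:
Bags: B1 = {1, 4, 5}  B2 = {1, 3, 5}  B3 = {1, 2, 4}
Tree: B1–B2, B1–B3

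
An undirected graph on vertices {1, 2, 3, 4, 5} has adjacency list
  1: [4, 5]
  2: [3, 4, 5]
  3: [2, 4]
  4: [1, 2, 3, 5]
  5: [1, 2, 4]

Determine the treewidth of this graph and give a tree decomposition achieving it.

Each bag holds 3 vertices, so the decomposition has width 2, which upper-bounds the treewidth. For the lower bound, the 3 vertices {1, 4, 5} are pairwise adjacent, and any tree decomposition puts a clique entirely inside one bag — forcing width ≥ 2. Hence tw(G) = 2 exactly.

Treewidth 2.
Bags: B1 = {1, 4, 5}  B2 = {2, 4, 5}  B3 = {2, 3, 4}
Tree: B1–B2, B2–B3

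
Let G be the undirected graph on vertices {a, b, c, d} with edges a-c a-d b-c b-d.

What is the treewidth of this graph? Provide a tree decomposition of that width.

The largest bag has 3 vertices, giving width 2; this decomposition certifies tw(G) ≤ 2. Since b–d–a–c–b is a cycle in G, G is not acyclic. Forests are exactly the graphs of treewidth ≤ 1, so tw(G) ≥ 2. Combining the bounds, tw(G) = 2.

Treewidth 2.
One such decomposition:
Bags: B1 = {a, b, d}  B2 = {a, b, c}
Tree: B1–B2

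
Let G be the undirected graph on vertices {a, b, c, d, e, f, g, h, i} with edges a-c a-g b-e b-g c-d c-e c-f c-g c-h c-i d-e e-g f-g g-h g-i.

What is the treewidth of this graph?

A width-2 tree decomposition is:
Bags: B1 = {c, g, h}  B2 = {c, f, g}  B3 = {c, e, g}  B4 = {a, c, g}  B5 = {c, d, e}  B6 = {c, g, i}  B7 = {b, e, g}
Tree: B1–B2, B2–B3, B2–B4, B3–B5, B3–B6, B3–B7
Every bag has size at most 3, so the width is 3 − 1 = 2 and tw(G) ≤ 2. Conversely, {c, d, e} is a clique of size 3, and the vertices of any clique must share a bag in every tree decomposition; so some bag has ≥ 3 vertices and tw(G) ≥ 2. Therefore the treewidth is 2.

2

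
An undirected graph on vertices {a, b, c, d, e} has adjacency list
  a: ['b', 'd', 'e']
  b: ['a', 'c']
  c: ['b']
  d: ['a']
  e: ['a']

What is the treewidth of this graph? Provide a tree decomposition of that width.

Treewidth 1.
One such decomposition:
Bags: B1 = {b, c}  B2 = {a, b}  B3 = {a, d}  B4 = {a, e}
Tree: B1–B2, B2–B3, B2–B4

Every bag has size at most 2, so the width is 2 − 1 = 1 and tw(G) ≤ 1. Since G has at least one edge (e.g. c–b), it is not an edgeless graph, so tw(G) ≥ 1. Therefore the treewidth is 1.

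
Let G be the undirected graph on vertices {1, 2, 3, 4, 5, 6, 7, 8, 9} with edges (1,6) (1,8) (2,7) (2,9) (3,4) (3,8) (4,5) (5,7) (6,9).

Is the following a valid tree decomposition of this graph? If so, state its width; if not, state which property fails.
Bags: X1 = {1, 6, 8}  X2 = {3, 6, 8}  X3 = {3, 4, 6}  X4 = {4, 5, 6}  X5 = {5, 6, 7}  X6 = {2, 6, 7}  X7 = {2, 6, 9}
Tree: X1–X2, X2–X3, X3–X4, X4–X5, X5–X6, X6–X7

Vertex coverage: the bags together contain {1, 2, 3, 4, 5, 6, 7, 8, 9}, the full vertex set. Edge coverage: each edge of G has both endpoints in at least one bag. Running intersection: for every vertex, the bags containing it form a connected subtree. All three properties hold, so this is a valid tree decomposition of width max|bag| − 1 = 2, and hence tw(G) ≤ 2.

Yes; width 2.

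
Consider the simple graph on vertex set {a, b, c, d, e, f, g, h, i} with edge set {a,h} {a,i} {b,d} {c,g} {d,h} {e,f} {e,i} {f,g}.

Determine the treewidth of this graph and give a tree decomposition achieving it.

The largest bag has 2 vertices, giving width 1; this decomposition certifies tw(G) ≤ 1. Any graph with an edge has treewidth ≥ 1, and G has the edge b–d. Therefore the treewidth is 1.

Treewidth 1.
One optimal decomposition is:
Bags: B1 = {b, d}  B2 = {d, h}  B3 = {a, h}  B4 = {a, i}  B5 = {e, i}  B6 = {e, f}  B7 = {f, g}  B8 = {c, g}
Tree: B1–B2, B2–B3, B3–B4, B4–B5, B5–B6, B6–B7, B7–B8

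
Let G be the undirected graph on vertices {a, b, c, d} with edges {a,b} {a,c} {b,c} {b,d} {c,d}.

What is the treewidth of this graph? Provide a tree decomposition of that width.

Treewidth 2.
Bags: B1 = {a, b, c}  B2 = {b, c, d}
Tree: B1–B2

Each bag holds 3 vertices, so the decomposition has width 2, which upper-bounds the treewidth. On the other hand G contains the 3-clique {b, c, d}. A clique must lie in a single bag of any decomposition, so no decomposition can have width below 2. The upper and lower bounds meet at 2, so that is the treewidth.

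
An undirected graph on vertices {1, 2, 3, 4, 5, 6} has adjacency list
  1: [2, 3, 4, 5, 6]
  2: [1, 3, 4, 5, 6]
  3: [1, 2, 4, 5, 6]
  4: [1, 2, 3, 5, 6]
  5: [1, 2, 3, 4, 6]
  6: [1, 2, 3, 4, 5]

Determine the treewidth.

5

A width-5 tree decomposition is:
Bags: B1 = {1, 2, 3, 4, 5, 6}
Tree: (single bag)
With just one bag of size 6, the width is 6 − 1 = 5, so tw(G) ≤ 5. For the lower bound, the 6 vertices {1, 2, 3, 4, 5, 6} are pairwise adjacent, and any tree decomposition puts a clique entirely inside one bag — forcing width ≥ 5. The upper and lower bounds meet at 5, so that is the treewidth.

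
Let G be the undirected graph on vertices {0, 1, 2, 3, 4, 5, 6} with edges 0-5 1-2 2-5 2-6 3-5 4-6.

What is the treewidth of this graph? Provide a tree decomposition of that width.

Treewidth 1.
Bags: B1 = {3, 5}  B2 = {2, 5}  B3 = {0, 5}  B4 = {2, 6}  B5 = {1, 2}  B6 = {4, 6}
Tree: B1–B2, B1–B3, B2–B4, B2–B5, B4–B6

The largest bag has 2 vertices, giving width 1; this decomposition certifies tw(G) ≤ 1. G has an edge, so its treewidth is at least 1. Combining the bounds, tw(G) = 1.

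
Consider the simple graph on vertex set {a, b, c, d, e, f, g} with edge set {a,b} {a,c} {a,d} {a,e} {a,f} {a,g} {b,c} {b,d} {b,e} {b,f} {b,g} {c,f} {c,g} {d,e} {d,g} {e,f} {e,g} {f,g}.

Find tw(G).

4

A width-4 tree decomposition is:
Bags: B1 = {a, b, e, f, g}  B2 = {a, b, c, f, g}  B3 = {a, b, d, e, g}
Tree: B1–B2, B1–B3
Every bag has size at most 5, so the width is 5 − 1 = 4 and tw(G) ≤ 4. Conversely, {a, b, d, e, g} is a clique of size 5, and the vertices of any clique must share a bag in every tree decomposition; so some bag has ≥ 5 vertices and tw(G) ≥ 4. Therefore the treewidth is 4.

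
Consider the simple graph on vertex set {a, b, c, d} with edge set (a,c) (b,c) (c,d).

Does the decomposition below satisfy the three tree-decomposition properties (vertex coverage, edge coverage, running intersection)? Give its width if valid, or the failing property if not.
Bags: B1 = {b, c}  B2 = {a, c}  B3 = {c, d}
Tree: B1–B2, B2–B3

Vertex coverage: the bags together contain {a, b, c, d}, the full vertex set. Edge coverage: each edge of G has both endpoints in at least one bag. Running intersection: for every vertex, the bags containing it form a connected subtree. All three properties hold, so this is a valid tree decomposition of width max|bag| − 1 = 1, and hence tw(G) ≤ 1.

Yes; width 1.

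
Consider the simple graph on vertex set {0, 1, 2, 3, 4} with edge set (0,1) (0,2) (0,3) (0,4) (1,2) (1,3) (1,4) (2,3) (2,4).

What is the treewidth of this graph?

A width-3 tree decomposition is:
Bags: B1 = {0, 1, 2, 4}  B2 = {0, 1, 2, 3}
Tree: B1–B2
The largest bag has 4 vertices, giving width 3; this decomposition certifies tw(G) ≤ 3. Conversely, {0, 1, 2, 3} is a clique of size 4, and the vertices of any clique must share a bag in every tree decomposition; so some bag has ≥ 4 vertices and tw(G) ≥ 3. Combining the bounds, tw(G) = 3.

3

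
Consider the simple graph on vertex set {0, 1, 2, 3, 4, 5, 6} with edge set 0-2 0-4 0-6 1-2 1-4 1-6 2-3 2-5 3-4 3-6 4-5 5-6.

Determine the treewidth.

A width-3 tree decomposition is:
Bags: B1 = {2, 3, 4, 6}  B2 = {1, 2, 4, 6}  B3 = {0, 2, 4, 6}  B4 = {2, 4, 5, 6}
Tree: B1–B2, B2–B3, B3–B4
Every bag has size at most 4, so the width is 4 − 1 = 3 and tw(G) ≤ 3. For the lower bound: the 4 vertex sets {3,4}, {1,2}, {6}, {0} are disjoint, each induces a connected subgraph, and every pair is joined by at least one edge of G. Contracting each set to a single vertex therefore yields K_{4} as a minor, and since treewidth is minor-monotone, tw(G) ≥ tw(K_{4}) = 3. Therefore the treewidth is 3.

3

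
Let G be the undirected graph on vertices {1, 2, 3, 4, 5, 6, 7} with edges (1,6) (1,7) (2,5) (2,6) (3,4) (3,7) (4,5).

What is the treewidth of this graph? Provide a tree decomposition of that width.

Treewidth 2.
Bags: B1 = {1, 6, 7}  B2 = {3, 6, 7}  B3 = {3, 4, 6}  B4 = {4, 5, 6}  B5 = {2, 5, 6}
Tree: B1–B2, B2–B3, B3–B4, B4–B5

Every bag has size at most 3, so the width is 3 − 1 = 2 and tw(G) ≤ 2. Since 6–1–7–3–4–5–2–6 is a cycle in G, G is not acyclic. Forests are exactly the graphs of treewidth ≤ 1, so tw(G) ≥ 2. Hence tw(G) = 2 exactly.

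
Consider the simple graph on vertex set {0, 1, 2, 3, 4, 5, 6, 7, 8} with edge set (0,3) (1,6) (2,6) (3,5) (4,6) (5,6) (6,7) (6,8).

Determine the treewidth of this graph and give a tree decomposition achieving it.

Every bag has size at most 2, so the width is 2 − 1 = 1 and tw(G) ≤ 1. Any graph with an edge has treewidth ≥ 1, and G has the edge 5–6. Therefore the treewidth is 1.

Treewidth 1.
One such decomposition:
Bags: B1 = {5, 6}  B2 = {4, 6}  B3 = {6, 7}  B4 = {3, 5}  B5 = {6, 8}  B6 = {0, 3}  B7 = {1, 6}  B8 = {2, 6}
Tree: B1–B2, B1–B3, B1–B4, B3–B5, B4–B6, B2–B7, B2–B8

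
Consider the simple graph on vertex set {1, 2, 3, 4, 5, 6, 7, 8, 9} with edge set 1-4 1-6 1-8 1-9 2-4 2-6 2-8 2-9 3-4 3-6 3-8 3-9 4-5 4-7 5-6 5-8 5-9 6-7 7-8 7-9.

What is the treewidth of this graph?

4

A width-4 tree decomposition is:
Bags: B1 = {1, 4, 6, 8, 9}  B2 = {4, 6, 7, 8, 9}  B3 = {3, 4, 6, 8, 9}  B4 = {2, 4, 6, 8, 9}  B5 = {4, 5, 6, 8, 9}
Tree: B1–B2, B2–B3, B3–B4, B4–B5
Every bag has size at most 5, so the width is 5 − 1 = 4 and tw(G) ≤ 4. For the lower bound: the 5 vertex sets {1,8}, {7,9}, {3,6}, {4}, {2} are disjoint, each induces a connected subgraph, and every pair is joined by at least one edge of G. Contracting each set to a single vertex therefore yields K_{5} as a minor, and since treewidth is minor-monotone, tw(G) ≥ tw(K_{5}) = 4. The upper and lower bounds meet at 4, so that is the treewidth.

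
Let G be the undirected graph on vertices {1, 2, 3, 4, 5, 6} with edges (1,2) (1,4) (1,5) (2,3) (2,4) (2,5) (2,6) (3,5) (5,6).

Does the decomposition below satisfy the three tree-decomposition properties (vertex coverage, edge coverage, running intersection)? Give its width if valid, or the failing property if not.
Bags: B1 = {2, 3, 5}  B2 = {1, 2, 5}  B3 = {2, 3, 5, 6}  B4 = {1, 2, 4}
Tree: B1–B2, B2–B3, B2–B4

No — bags containing vertex 3 are not connected in the tree.

A tree decomposition must satisfy three properties: every vertex lies in some bag; for every edge, both endpoints lie together in some bag; and for every vertex, the bags containing it form a connected subtree. Here bags containing vertex 3 are not connected in the tree, so the decomposition is invalid.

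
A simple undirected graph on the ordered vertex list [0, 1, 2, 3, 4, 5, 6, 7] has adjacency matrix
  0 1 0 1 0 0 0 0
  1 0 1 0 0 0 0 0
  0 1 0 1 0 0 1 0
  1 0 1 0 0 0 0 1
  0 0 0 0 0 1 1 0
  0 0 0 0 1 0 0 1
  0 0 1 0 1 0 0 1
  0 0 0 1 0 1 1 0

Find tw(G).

2

A width-2 tree decomposition is:
Bags: B1 = {4, 5, 7}  B2 = {4, 6, 7}  B3 = {3, 6, 7}  B4 = {2, 3, 6}  B5 = {0, 2, 3}  B6 = {0, 1, 2}
Tree: B1–B2, B2–B3, B3–B4, B4–B5, B5–B6
Every bag has size at most 3, so the width is 3 − 1 = 2 and tw(G) ≤ 2. Since 5–4–6–7–5 is a cycle in G, G is not acyclic. Forests are exactly the graphs of treewidth ≤ 1, so tw(G) ≥ 2. Hence tw(G) = 2 exactly.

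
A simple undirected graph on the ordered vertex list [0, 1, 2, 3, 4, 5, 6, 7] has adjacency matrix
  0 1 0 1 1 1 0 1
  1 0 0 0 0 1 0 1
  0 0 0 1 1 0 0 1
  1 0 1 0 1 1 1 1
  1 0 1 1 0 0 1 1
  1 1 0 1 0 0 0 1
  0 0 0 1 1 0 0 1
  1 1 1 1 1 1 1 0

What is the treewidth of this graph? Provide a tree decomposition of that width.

Treewidth 3.
One such decomposition:
Bags: B1 = {0, 3, 4, 7}  B2 = {3, 4, 6, 7}  B3 = {0, 3, 5, 7}  B4 = {0, 1, 5, 7}  B5 = {2, 3, 4, 7}
Tree: B1–B2, B1–B3, B3–B4, B1–B5

Every bag has size at most 4, so the width is 4 − 1 = 3 and tw(G) ≤ 3. Conversely, {0, 1, 5, 7} is a clique of size 4, and the vertices of any clique must share a bag in every tree decomposition; so some bag has ≥ 4 vertices and tw(G) ≥ 3. Therefore the treewidth is 3.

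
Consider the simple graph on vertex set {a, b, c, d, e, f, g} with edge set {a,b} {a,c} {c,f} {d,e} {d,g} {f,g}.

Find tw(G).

A width-1 tree decomposition is:
Bags: B1 = {a, b}  B2 = {a, c}  B3 = {c, f}  B4 = {f, g}  B5 = {d, g}  B6 = {d, e}
Tree: B1–B2, B2–B3, B3–B4, B4–B5, B5–B6
Every bag has size at most 2, so the width is 2 − 1 = 1 and tw(G) ≤ 1. G has an edge, so its treewidth is at least 1. Hence tw(G) = 1 exactly.

1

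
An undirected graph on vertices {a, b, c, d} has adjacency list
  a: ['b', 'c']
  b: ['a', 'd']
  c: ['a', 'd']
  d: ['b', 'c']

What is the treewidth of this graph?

A width-2 tree decomposition is:
Bags: B1 = {a, b, c}  B2 = {b, c, d}
Tree: B1–B2
Each bag holds 3 vertices, so the decomposition has width 2, which upper-bounds the treewidth. For the lower bound, G contains the cycle b–a–c–d–b, so G is not a forest; only forests have treewidth ≤ 1, hence tw(G) ≥ 2. Combining the bounds, tw(G) = 2.

2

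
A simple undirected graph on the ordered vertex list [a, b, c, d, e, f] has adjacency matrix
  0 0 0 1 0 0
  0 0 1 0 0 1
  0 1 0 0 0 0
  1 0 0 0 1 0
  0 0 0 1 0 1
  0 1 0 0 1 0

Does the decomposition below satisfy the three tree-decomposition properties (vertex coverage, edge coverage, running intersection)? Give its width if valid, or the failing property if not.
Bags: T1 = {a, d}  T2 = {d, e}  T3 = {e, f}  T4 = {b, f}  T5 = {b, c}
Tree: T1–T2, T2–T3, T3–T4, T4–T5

Every vertex of G appears in some bag (union = {a, b, c, d, e, f}); every edge is covered by a bag; and for each vertex v the set of bags containing v is connected in the bag tree. The decomposition is therefore valid. The largest bag has 2 vertices, so the width is 1.

Yes; width 1.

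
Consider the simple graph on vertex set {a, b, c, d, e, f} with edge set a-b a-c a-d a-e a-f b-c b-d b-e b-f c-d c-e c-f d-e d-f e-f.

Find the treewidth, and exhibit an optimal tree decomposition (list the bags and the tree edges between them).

A single bag containing all 6 vertices is trivially a valid decomposition of width 5. On the other hand G contains the 6-clique {a, b, c, d, e, f}. A clique must lie in a single bag of any decomposition, so no decomposition can have width below 5. The upper and lower bounds meet at 5, so that is the treewidth.

Treewidth 5.
One optimal decomposition is:
Bags: B1 = {a, b, c, d, e, f}
Tree: (single bag)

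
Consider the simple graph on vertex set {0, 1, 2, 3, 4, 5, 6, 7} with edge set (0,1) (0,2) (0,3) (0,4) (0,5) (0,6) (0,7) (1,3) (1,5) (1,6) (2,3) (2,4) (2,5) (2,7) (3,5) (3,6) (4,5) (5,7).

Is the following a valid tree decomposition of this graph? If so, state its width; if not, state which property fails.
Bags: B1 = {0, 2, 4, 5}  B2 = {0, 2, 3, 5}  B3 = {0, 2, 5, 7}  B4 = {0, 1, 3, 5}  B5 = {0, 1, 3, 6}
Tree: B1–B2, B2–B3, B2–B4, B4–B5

Vertex coverage: the bags together contain {0, 1, 2, 3, 4, 5, 6, 7}, the full vertex set. Edge coverage: each edge of G has both endpoints in at least one bag. Running intersection: for every vertex, the bags containing it form a connected subtree. All three properties hold, so this is a valid tree decomposition of width max|bag| − 1 = 3, and hence tw(G) ≤ 3.

Yes; width 3.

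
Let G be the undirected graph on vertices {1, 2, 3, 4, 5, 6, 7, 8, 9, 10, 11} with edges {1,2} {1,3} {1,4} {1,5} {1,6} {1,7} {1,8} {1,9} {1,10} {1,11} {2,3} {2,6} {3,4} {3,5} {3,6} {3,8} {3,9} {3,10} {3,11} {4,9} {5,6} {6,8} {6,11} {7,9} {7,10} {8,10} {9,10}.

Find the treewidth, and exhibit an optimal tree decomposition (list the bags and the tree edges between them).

Treewidth 3.
One optimal decomposition is:
Bags: B1 = {1, 3, 8, 10}  B2 = {1, 3, 6, 8}  B3 = {1, 3, 9, 10}  B4 = {1, 2, 3, 6}  B5 = {1, 3, 4, 9}  B6 = {1, 3, 6, 11}  B7 = {1, 3, 5, 6}  B8 = {1, 7, 9, 10}
Tree: B1–B2, B1–B3, B2–B4, B3–B5, B2–B6, B6–B7, B3–B8

The largest bag has 4 vertices, giving width 3; this decomposition certifies tw(G) ≤ 3. On the other hand G contains the 4-clique {1, 3, 9, 10}. A clique must lie in a single bag of any decomposition, so no decomposition can have width below 3. Hence tw(G) = 3 exactly.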